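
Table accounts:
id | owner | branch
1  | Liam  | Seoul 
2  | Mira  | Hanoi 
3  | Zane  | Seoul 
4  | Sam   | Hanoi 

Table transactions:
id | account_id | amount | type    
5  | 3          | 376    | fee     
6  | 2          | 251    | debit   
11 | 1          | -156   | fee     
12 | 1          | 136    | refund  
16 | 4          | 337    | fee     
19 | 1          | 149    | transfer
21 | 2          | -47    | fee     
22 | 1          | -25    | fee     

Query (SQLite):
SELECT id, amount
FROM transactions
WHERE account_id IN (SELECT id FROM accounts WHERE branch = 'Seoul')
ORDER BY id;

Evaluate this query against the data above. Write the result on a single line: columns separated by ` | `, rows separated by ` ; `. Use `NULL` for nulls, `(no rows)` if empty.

5 | 376 ; 11 | -156 ; 12 | 136 ; 19 | 149 ; 22 | -25

Inner query: accounts.id where branch = 'Seoul'.
Outer: keep transactions rows whose account_id is in that set.
Inner query → {1, 3}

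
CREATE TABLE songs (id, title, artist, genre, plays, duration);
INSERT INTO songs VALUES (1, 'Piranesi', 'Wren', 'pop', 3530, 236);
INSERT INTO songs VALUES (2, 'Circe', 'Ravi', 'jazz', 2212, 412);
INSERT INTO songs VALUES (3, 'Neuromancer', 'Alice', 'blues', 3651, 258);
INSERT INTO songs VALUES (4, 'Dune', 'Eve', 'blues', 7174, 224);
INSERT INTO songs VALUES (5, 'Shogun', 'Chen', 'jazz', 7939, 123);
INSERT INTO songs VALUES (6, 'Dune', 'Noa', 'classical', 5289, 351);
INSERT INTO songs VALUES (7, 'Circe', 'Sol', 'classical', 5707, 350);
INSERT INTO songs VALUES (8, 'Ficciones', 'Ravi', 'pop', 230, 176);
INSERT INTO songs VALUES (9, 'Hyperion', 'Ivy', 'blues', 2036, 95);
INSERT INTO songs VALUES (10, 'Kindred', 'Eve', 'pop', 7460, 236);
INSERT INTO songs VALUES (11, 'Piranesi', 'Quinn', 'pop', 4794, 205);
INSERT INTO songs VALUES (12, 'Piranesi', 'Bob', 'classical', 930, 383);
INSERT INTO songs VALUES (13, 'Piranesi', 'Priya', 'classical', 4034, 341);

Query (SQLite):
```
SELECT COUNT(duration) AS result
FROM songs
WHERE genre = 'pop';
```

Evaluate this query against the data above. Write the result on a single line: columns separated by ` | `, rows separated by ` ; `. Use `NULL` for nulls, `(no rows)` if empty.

Rows where genre='pop' → duration values: [236, 176, 236, 205].
COUNT(duration) counts non-NULL values → 4.

4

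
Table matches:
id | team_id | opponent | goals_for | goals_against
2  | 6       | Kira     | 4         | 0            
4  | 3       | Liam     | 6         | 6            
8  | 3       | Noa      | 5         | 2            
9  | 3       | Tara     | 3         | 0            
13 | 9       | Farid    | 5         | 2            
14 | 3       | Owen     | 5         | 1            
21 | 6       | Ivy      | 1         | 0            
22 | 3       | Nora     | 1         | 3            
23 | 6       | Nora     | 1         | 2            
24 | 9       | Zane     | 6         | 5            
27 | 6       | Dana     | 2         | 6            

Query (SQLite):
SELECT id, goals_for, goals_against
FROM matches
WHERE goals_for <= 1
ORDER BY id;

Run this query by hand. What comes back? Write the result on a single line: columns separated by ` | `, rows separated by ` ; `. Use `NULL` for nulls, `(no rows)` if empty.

goals_for <= 1: ids {21, 22, 23}

21 | 1 | 0 ; 22 | 1 | 3 ; 23 | 1 | 2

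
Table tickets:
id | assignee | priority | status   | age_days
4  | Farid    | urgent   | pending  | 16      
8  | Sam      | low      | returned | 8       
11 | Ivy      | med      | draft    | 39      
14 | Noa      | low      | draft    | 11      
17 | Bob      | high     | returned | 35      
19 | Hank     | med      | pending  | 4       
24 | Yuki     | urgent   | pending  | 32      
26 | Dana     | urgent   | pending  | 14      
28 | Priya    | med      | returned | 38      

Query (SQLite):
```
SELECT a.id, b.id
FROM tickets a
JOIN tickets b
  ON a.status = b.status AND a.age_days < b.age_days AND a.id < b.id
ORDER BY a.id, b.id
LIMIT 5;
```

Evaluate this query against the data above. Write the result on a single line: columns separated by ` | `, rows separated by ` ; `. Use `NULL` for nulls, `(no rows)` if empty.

Pairs (a,b) with same status, a.age_days < b.age_days, a.id < b.id.
status groups: draft:{11,14} pending:{4,19,24,26} returned:{8,17,28}
Ordered by (a.id, b.id); first 5.

4 | 24 ; 8 | 17 ; 8 | 28 ; 17 | 28 ; 19 | 24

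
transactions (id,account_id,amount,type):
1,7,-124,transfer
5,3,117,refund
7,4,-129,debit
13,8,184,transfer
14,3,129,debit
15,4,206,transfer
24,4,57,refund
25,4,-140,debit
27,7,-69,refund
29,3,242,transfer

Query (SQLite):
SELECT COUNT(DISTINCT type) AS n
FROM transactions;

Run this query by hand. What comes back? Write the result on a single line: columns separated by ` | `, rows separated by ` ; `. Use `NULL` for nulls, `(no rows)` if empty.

3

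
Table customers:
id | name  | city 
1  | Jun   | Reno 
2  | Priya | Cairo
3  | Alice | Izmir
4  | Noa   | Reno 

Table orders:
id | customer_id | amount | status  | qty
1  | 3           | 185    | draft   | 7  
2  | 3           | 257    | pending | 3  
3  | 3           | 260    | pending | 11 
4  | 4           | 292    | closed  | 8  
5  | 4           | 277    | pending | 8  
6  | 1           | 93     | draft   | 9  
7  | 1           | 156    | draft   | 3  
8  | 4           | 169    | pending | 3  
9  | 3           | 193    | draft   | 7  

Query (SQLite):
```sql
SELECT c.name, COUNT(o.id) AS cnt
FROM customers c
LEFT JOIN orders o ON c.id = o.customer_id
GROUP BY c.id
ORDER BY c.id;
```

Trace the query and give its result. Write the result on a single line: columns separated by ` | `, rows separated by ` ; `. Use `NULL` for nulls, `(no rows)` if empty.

Jun | 2 ; Priya | 0 ; Alice | 4 ; Noa | 3

LEFT JOIN keeps every customers row; unmatched ones get NULL for orders columns.
Group by customers.id and compute COUNT(o.id). COUNT(col) of an all-NULL group is 0.
  1: ids {6, 7} → COUNT(o.id)=2
  2: ids {—} → COUNT(o.id)=0
  3: ids {1, 2, 3, 9} → COUNT(o.id)=4
  4: ids {4, 5, 8} → COUNT(o.id)=3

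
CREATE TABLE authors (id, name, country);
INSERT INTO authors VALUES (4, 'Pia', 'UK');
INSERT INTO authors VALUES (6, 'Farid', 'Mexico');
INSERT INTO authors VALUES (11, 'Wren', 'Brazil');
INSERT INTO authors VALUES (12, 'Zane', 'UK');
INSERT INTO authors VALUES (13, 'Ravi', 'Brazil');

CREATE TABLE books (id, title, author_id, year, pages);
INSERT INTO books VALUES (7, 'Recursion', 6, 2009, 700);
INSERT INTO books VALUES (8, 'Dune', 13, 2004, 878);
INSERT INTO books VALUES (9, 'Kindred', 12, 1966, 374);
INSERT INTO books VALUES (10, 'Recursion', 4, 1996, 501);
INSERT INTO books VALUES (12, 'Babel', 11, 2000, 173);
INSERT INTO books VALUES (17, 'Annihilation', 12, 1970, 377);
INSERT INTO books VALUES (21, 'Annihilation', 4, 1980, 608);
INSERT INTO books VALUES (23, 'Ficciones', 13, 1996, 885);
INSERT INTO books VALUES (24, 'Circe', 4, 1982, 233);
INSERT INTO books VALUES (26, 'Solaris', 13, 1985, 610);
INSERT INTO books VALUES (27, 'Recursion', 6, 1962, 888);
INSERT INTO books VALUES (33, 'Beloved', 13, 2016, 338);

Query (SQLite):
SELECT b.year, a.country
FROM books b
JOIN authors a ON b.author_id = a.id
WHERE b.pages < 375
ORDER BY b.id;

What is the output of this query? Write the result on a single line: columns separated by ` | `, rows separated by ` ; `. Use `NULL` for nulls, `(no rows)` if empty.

Each books row matches the authors row where author_id = authors.id.
Then keep rows with b.pages < 375.

1966 | UK ; 2000 | Brazil ; 1982 | UK ; 2016 | Brazil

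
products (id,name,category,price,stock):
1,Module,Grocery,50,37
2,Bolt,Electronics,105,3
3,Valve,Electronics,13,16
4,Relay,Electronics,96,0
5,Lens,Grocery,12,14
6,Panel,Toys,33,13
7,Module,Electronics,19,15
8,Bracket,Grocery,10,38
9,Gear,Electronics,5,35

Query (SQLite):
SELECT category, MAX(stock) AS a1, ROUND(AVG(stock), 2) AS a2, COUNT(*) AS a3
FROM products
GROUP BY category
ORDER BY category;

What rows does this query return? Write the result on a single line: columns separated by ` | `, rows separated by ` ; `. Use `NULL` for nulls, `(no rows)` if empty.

Electronics | 35 | 13.8 | 5 ; Grocery | 38 | 29.67 | 3 ; Toys | 13 | 13 | 1

Group products by category.
Per group compute: MAX(stock), ROUND(AVG(stock), 2), COUNT(*).
  Electronics: ids {2, 3, 4, 7, 9} → MAX(stock)=35, ROUND(AVG(stock), 2)=13.8, COUNT(*)=5
  Grocery: ids {1, 5, 8} → MAX(stock)=38, ROUND(AVG(stock), 2)=29.67, COUNT(*)=3
  Toys: ids {6} → MAX(stock)=13, ROUND(AVG(stock), 2)=13, COUNT(*)=1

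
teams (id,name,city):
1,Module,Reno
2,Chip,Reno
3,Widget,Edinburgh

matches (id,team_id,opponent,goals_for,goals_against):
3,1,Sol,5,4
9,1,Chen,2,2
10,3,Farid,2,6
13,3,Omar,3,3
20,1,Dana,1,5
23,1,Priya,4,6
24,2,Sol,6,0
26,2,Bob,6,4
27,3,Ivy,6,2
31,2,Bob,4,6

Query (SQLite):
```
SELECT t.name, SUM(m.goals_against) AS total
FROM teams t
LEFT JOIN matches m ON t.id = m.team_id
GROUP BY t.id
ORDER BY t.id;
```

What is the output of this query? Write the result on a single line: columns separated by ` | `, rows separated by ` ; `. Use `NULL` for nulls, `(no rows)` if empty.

LEFT JOIN keeps every teams row; unmatched ones get NULL for matches columns.
Group by teams.id and compute SUM(m.goals_against). SUM over an all-NULL group is NULL.
  1: ids {3, 9, 20, 23} → SUM(m.goals_against)=17
  2: ids {24, 26, 31} → SUM(m.goals_against)=10
  3: ids {10, 13, 27} → SUM(m.goals_against)=11

Module | 17 ; Chip | 10 ; Widget | 11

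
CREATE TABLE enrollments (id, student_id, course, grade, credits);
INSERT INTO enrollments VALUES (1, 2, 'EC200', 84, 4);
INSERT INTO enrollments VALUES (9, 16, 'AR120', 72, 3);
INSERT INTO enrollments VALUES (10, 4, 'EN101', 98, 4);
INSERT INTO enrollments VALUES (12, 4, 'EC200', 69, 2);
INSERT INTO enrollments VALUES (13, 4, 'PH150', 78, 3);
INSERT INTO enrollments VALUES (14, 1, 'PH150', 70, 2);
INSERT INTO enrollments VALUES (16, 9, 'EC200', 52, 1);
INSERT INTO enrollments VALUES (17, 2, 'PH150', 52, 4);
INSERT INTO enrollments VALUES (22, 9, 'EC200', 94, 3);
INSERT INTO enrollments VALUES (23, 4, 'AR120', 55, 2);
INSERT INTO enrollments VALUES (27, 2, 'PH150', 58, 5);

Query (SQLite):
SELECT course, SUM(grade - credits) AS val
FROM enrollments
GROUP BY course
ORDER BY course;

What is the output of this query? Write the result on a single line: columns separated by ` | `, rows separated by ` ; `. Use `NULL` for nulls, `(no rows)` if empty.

AR120 | 122 ; EC200 | 289 ; EN101 | 94 ; PH150 | 244

For each row compute grade - credits.
Group by course; take SUM of the expression per group.
  AR120: ids {9, 23} → SUM(grade - credits)=122
  EC200: ids {1, 12, 16, 22} → SUM(grade - credits)=289
  EN101: ids {10} → SUM(grade - credits)=94
  PH150: ids {13, 14, 17, 27} → SUM(grade - credits)=244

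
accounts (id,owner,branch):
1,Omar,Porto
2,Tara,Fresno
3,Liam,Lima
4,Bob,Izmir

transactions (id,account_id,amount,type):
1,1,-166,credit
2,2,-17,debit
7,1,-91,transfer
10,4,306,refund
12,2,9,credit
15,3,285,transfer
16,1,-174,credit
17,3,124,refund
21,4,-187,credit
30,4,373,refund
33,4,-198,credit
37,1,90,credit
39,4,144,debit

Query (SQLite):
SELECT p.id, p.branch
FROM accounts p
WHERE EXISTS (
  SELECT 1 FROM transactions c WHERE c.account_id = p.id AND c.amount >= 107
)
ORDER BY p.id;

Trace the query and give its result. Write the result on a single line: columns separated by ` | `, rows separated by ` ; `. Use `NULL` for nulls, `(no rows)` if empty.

For each accounts row, check whether any transactions with matching account_id has amount >= 107.
Keep rows where that is true.

3 | Lima ; 4 | Izmir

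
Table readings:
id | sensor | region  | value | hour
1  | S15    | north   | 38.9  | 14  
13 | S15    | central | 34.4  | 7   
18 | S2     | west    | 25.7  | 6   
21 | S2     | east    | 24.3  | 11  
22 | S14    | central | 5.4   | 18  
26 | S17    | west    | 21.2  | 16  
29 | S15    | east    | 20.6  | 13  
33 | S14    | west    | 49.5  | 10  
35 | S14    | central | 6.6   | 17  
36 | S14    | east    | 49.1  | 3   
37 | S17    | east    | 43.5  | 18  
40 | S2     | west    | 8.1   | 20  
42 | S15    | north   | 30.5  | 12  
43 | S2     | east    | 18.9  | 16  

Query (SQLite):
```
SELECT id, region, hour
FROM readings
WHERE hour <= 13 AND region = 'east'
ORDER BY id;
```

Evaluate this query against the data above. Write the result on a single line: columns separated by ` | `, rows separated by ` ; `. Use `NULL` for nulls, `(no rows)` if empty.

21 | east | 11 ; 29 | east | 13 ; 36 | east | 3

hour <= 13: ids {13, 18, 21, 29, 33, 36, 42}
region = 'east': ids {21, 29, 36, 37, 43}
Combine with AND.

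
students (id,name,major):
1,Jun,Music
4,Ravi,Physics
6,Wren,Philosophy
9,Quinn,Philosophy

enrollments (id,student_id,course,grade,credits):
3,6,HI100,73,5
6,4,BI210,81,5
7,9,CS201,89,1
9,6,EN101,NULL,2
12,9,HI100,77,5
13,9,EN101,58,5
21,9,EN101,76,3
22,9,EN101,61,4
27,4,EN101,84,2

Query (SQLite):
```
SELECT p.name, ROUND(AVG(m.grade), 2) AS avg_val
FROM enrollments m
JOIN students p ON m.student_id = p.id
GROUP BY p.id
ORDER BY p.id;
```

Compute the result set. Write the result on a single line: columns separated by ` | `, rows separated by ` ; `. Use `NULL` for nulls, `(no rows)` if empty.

Ravi | 82.5 ; Wren | 73 ; Quinn | 72.2

Join each enrollments row to its students via student_id.
Group joined rows by students.id; compute ROUND(AVG(m.grade), 2) per group.
  4: ids {6, 27} → ROUND(AVG(m.grade), 2)=82.5
  6: ids {3, 9} → ROUND(AVG(m.grade), 2)=73
  9: ids {7, 12, 13, 21, 22} → ROUND(AVG(m.grade), 2)=72.2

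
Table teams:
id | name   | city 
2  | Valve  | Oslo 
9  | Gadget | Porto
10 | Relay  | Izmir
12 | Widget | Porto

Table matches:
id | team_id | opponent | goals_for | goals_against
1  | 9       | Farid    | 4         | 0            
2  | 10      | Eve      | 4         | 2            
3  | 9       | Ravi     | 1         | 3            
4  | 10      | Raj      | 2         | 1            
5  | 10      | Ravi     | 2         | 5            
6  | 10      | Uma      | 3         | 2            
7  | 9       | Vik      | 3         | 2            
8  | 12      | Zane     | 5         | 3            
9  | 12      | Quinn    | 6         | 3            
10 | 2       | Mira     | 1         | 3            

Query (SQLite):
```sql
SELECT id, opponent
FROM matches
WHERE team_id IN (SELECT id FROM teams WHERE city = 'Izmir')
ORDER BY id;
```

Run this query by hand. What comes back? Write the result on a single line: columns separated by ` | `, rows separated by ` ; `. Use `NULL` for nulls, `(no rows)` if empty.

Inner query: teams.id where city = 'Izmir'.
Outer: keep matches rows whose team_id is in that set.
Inner query → {10}

2 | Eve ; 4 | Raj ; 5 | Ravi ; 6 | Uma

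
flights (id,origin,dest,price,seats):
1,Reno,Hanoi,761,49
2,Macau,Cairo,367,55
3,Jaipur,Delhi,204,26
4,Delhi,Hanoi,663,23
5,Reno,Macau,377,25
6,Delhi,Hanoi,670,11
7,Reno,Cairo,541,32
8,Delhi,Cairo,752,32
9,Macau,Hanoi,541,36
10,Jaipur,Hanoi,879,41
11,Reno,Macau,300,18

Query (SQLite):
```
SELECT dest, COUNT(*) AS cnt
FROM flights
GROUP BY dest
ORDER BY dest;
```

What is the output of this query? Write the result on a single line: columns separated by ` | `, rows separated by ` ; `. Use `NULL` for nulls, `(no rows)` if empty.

Partition flights by dest; compute COUNT(*) within each group.
  Cairo: ids {2, 7, 8} → COUNT(*)=3
  Delhi: ids {3} → COUNT(*)=1
  Hanoi: ids {1, 4, 6, 9, 10} → COUNT(*)=5
  Macau: ids {5, 11} → COUNT(*)=2

Cairo | 3 ; Delhi | 1 ; Hanoi | 5 ; Macau | 2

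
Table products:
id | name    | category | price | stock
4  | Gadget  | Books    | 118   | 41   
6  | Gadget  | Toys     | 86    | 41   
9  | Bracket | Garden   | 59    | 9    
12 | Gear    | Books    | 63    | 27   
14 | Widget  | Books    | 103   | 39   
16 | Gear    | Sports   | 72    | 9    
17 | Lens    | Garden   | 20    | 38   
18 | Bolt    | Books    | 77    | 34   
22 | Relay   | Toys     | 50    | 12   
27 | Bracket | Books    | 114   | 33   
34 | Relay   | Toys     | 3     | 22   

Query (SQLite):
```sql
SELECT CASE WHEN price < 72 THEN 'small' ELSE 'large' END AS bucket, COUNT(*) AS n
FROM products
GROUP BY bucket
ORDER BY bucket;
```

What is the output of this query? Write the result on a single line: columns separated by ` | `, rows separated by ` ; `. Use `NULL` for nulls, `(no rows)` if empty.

large | 6 ; small | 5

Bucket rows by price < 72 → 'small' else 'large'; count each bucket.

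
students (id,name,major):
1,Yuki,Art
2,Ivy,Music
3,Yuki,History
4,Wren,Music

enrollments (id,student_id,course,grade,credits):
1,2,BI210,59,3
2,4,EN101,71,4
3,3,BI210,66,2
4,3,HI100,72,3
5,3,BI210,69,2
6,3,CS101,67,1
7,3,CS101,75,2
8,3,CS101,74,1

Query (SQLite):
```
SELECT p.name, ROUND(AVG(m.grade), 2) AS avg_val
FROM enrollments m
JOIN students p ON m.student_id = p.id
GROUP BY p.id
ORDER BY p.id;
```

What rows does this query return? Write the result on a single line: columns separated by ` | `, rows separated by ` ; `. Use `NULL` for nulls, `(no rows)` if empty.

Join each enrollments row to its students via student_id.
Group joined rows by students.id; compute ROUND(AVG(m.grade), 2) per group.
  2: ids {1} → ROUND(AVG(m.grade), 2)=59
  3: ids {3, 4, 5, 6, 7, 8} → ROUND(AVG(m.grade), 2)=70.5
  4: ids {2} → ROUND(AVG(m.grade), 2)=71

Ivy | 59 ; Yuki | 70.5 ; Wren | 71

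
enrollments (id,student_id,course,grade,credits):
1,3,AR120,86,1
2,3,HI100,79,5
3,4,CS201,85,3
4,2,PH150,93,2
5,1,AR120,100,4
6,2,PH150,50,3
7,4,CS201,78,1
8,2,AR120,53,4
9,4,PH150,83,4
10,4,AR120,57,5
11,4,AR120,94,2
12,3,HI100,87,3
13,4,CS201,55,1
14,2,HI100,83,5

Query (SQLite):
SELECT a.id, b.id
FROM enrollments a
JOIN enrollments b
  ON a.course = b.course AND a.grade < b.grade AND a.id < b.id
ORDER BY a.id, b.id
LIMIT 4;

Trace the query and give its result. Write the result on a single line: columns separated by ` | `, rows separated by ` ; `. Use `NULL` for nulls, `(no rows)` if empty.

1 | 5 ; 1 | 11 ; 2 | 12 ; 2 | 14

Pairs (a,b) with same course, a.grade < b.grade, a.id < b.id.
course groups: AR120:{1,5,8,10,11} CS201:{3,7,13} HI100:{2,12,14} PH150:{4,6,9}
Ordered by (a.id, b.id); first 4.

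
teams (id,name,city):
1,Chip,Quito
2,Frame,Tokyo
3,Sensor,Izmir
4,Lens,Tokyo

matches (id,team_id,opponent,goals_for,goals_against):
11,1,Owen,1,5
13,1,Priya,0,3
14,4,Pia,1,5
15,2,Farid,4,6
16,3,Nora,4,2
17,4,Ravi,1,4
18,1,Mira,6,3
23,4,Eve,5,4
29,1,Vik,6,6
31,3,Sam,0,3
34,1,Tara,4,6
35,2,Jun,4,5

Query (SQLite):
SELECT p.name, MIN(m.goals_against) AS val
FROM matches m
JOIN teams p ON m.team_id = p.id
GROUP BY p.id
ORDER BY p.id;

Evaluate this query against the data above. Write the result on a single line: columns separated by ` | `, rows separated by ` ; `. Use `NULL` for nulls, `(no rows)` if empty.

Join each matches row to its teams via team_id.
Group joined rows by teams.id; compute MIN(m.goals_against) per group.
  1: ids {11, 13, 18, 29, 34} → MIN(m.goals_against)=3
  2: ids {15, 35} → MIN(m.goals_against)=5
  3: ids {16, 31} → MIN(m.goals_against)=2
  4: ids {14, 17, 23} → MIN(m.goals_against)=4

Chip | 3 ; Frame | 5 ; Sensor | 2 ; Lens | 4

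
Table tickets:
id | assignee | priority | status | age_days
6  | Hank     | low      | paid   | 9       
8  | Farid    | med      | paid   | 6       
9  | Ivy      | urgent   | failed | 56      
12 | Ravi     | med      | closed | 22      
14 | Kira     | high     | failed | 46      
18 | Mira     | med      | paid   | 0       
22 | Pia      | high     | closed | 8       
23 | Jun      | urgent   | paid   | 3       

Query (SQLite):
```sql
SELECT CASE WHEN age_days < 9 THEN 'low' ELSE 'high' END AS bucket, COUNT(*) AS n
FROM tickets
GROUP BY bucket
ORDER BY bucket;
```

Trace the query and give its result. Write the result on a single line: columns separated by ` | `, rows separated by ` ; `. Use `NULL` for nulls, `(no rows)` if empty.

Bucket rows by age_days < 9 → 'low' else 'high'; count each bucket.

high | 4 ; low | 4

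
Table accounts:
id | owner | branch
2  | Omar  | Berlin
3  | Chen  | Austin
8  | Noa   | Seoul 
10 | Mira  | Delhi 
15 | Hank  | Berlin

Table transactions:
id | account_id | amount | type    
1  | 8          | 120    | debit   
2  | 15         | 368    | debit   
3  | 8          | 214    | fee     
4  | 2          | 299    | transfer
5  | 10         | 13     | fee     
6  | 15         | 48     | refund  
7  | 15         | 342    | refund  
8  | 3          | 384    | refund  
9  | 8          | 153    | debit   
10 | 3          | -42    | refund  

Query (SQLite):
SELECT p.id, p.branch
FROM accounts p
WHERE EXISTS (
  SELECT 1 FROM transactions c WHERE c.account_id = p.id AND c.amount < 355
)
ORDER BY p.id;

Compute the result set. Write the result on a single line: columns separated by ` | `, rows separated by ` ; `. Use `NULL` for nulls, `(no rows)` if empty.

For each accounts row, check whether any transactions with matching account_id has amount < 355.
Keep rows where that is true.

2 | Berlin ; 3 | Austin ; 8 | Seoul ; 10 | Delhi ; 15 | Berlin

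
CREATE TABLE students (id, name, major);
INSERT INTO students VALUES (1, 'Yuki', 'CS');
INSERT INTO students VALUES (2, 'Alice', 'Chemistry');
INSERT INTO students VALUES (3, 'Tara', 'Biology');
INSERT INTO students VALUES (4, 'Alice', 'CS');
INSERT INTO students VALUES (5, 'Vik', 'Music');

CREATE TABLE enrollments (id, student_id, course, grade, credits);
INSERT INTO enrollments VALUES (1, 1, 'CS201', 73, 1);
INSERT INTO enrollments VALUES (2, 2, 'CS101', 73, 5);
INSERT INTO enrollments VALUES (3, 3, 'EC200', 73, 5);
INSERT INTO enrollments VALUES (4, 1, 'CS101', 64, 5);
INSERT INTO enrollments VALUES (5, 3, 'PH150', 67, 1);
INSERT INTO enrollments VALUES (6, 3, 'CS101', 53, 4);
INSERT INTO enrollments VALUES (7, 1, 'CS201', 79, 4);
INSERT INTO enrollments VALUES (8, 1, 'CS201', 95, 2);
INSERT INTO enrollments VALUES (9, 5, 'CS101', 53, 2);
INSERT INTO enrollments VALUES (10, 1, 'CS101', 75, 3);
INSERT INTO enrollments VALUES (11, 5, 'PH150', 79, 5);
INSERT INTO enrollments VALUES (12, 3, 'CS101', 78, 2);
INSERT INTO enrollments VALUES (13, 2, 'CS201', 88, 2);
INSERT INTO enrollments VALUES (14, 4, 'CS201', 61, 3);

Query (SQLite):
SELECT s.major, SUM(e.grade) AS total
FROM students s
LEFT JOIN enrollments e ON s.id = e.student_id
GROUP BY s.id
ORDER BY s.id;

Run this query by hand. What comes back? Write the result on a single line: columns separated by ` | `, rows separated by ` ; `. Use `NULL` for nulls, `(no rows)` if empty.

LEFT JOIN keeps every students row; unmatched ones get NULL for enrollments columns.
Group by students.id and compute SUM(e.grade). SUM over an all-NULL group is NULL.
  1: ids {1, 4, 7, 8, 10} → SUM(e.grade)=386
  2: ids {2, 13} → SUM(e.grade)=161
  3: ids {3, 5, 6, 12} → SUM(e.grade)=271
  4: ids {14} → SUM(e.grade)=61
  5: ids {9, 11} → SUM(e.grade)=132

CS | 386 ; Chemistry | 161 ; Biology | 271 ; CS | 61 ; Music | 132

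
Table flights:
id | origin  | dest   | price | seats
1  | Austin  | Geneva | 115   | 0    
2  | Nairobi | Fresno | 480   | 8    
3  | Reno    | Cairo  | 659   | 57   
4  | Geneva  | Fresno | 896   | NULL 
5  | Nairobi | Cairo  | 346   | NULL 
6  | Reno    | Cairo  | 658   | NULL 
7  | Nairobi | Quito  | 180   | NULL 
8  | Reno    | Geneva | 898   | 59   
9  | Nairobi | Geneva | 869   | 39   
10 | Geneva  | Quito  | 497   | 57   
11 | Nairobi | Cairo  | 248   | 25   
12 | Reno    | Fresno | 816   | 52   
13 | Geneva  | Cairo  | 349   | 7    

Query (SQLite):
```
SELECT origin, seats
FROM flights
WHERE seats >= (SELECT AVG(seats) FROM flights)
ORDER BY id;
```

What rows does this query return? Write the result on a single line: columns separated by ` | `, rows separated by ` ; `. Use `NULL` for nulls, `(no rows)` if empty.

Reno | 57 ; Reno | 59 ; Nairobi | 39 ; Geneva | 57 ; Reno | 52

Scalar subquery: AVG(seats) over all flights rows = 33.777778 (≈; comparison uses full precision).
Keep rows where seats >= that value.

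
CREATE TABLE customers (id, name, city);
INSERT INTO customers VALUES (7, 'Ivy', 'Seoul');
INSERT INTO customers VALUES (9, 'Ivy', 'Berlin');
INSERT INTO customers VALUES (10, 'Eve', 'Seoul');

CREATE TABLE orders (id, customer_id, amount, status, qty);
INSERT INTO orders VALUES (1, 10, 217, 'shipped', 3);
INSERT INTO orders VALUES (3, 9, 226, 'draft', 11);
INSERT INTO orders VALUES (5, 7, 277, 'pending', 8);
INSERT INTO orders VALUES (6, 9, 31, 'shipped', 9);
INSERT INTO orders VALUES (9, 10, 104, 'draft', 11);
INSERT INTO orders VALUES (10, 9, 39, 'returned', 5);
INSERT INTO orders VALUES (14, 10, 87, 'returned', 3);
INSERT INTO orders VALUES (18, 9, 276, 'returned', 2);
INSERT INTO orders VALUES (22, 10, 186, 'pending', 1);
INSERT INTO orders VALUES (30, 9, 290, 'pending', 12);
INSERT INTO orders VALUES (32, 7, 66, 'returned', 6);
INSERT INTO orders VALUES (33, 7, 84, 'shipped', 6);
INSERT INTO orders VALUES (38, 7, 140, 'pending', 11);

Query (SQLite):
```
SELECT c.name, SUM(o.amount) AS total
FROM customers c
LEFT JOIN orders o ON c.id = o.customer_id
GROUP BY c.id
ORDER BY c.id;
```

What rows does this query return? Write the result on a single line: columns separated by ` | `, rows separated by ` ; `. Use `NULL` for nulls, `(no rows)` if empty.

Ivy | 567 ; Ivy | 862 ; Eve | 594

LEFT JOIN keeps every customers row; unmatched ones get NULL for orders columns.
Group by customers.id and compute SUM(o.amount). SUM over an all-NULL group is NULL.
  7: ids {5, 32, 33, 38} → SUM(o.amount)=567
  9: ids {3, 6, 10, 18, 30} → SUM(o.amount)=862
  10: ids {1, 9, 14, 22} → SUM(o.amount)=594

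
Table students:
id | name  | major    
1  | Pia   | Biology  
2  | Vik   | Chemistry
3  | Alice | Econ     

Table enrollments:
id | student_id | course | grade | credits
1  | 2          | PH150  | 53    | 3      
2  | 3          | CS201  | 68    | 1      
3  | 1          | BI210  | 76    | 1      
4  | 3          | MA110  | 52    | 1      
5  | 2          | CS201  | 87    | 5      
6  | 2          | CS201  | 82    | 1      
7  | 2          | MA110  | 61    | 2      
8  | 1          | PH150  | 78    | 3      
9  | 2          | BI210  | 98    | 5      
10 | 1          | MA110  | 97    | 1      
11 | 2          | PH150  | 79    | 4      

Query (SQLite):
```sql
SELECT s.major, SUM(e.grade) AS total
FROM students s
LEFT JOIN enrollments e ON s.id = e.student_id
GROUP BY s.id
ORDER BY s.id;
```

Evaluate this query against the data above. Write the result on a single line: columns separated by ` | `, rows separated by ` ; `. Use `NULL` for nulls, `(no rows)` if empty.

Biology | 251 ; Chemistry | 460 ; Econ | 120

LEFT JOIN keeps every students row; unmatched ones get NULL for enrollments columns.
Group by students.id and compute SUM(e.grade). SUM over an all-NULL group is NULL.
  1: ids {3, 8, 10} → SUM(e.grade)=251
  2: ids {1, 5, 6, 7, 9, 11} → SUM(e.grade)=460
  3: ids {2, 4} → SUM(e.grade)=120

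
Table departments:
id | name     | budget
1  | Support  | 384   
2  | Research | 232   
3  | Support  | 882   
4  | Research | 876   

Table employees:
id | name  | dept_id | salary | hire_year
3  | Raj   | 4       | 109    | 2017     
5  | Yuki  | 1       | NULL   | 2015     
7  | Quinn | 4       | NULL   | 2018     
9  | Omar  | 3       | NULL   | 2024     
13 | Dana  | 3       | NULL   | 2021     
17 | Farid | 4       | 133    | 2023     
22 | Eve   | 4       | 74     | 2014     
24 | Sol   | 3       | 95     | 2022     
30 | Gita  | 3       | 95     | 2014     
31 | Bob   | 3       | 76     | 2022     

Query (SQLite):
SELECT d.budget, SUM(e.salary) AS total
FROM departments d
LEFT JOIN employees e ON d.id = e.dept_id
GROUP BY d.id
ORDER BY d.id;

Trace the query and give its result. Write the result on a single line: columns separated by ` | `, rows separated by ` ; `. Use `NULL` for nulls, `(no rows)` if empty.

LEFT JOIN keeps every departments row; unmatched ones get NULL for employees columns.
Group by departments.id and compute SUM(e.salary). SUM over an all-NULL group is NULL.
  1: ids {5} → SUM(e.salary)=NULL
  2: ids {—} → SUM(e.salary)=NULL
  3: ids {9, 13, 24, 30, 31} → SUM(e.salary)=266
  4: ids {3, 7, 17, 22} → SUM(e.salary)=316

384 | NULL ; 232 | NULL ; 882 | 266 ; 876 | 316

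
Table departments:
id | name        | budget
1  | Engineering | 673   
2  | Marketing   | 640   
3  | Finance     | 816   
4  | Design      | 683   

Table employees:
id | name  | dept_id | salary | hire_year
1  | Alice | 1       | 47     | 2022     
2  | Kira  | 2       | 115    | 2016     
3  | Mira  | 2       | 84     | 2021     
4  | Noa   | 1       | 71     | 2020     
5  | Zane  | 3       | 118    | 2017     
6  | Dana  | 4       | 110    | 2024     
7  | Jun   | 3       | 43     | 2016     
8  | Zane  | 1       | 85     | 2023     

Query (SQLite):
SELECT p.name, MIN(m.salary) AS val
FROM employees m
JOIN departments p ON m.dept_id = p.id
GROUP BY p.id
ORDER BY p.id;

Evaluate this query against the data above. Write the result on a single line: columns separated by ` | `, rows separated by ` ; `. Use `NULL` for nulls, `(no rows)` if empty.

Engineering | 47 ; Marketing | 84 ; Finance | 43 ; Design | 110

Join each employees row to its departments via dept_id.
Group joined rows by departments.id; compute MIN(m.salary) per group.
  1: ids {1, 4, 8} → MIN(m.salary)=47
  2: ids {2, 3} → MIN(m.salary)=84
  3: ids {5, 7} → MIN(m.salary)=43
  4: ids {6} → MIN(m.salary)=110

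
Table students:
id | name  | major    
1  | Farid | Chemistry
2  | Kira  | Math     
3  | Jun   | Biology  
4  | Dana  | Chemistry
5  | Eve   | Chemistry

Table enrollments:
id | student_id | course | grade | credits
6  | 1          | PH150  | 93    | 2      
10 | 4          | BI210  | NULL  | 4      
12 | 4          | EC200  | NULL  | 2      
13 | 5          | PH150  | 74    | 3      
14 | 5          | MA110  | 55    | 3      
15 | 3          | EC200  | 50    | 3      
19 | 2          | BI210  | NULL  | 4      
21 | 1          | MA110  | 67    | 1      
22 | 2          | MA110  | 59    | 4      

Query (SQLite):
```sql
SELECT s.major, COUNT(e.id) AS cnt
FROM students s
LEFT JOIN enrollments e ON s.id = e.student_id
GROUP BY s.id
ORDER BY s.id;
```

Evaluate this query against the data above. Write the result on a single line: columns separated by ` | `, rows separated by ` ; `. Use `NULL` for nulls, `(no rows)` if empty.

Chemistry | 2 ; Math | 2 ; Biology | 1 ; Chemistry | 2 ; Chemistry | 2

LEFT JOIN keeps every students row; unmatched ones get NULL for enrollments columns.
Group by students.id and compute COUNT(e.id). COUNT(col) of an all-NULL group is 0.
  1: ids {6, 21} → COUNT(e.id)=2
  2: ids {19, 22} → COUNT(e.id)=2
  3: ids {15} → COUNT(e.id)=1
  4: ids {10, 12} → COUNT(e.id)=2
  5: ids {13, 14} → COUNT(e.id)=2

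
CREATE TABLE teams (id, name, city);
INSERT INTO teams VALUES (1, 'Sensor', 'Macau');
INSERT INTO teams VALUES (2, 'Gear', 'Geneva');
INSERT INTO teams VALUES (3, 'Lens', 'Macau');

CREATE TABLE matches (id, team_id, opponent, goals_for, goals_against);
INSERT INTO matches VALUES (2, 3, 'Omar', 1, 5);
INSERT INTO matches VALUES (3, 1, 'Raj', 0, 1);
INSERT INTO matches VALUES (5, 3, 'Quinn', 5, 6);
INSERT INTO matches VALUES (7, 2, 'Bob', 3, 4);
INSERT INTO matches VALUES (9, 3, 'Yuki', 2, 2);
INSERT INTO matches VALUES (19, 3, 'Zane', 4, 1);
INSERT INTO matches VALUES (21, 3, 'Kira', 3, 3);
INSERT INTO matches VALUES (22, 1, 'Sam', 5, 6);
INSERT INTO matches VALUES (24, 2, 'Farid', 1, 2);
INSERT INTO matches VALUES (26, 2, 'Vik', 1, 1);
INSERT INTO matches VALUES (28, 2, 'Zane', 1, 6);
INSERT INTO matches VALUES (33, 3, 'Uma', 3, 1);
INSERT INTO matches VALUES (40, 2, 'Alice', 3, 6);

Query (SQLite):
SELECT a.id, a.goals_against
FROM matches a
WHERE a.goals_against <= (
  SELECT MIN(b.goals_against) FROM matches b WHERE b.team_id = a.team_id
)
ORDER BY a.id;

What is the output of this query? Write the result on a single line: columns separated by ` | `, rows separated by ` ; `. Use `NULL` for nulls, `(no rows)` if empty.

3 | 1 ; 19 | 1 ; 26 | 1 ; 33 | 1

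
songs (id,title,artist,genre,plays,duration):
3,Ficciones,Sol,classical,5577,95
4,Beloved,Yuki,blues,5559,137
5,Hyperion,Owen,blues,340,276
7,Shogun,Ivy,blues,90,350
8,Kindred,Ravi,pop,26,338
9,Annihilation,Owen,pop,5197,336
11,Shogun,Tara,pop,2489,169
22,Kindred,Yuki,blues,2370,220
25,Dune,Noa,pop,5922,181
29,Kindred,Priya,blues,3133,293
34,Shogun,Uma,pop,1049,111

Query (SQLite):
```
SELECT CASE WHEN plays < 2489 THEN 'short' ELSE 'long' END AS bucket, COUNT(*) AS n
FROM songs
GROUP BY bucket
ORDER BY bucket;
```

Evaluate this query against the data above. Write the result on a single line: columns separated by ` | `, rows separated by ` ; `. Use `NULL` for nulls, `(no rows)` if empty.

Bucket rows by plays < 2489 → 'short' else 'long'; count each bucket.

long | 6 ; short | 5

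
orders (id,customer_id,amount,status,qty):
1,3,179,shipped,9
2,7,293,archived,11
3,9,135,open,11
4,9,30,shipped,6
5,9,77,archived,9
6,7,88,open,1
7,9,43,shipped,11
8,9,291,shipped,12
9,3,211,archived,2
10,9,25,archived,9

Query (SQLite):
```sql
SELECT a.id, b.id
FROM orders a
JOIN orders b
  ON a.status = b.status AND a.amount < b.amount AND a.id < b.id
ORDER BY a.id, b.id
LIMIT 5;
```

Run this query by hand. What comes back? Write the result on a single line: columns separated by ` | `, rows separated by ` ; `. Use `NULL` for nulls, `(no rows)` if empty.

Pairs (a,b) with same status, a.amount < b.amount, a.id < b.id.
status groups: archived:{2,5,9,10} open:{3,6} shipped:{1,4,7,8}
Ordered by (a.id, b.id); first 5.

1 | 8 ; 4 | 7 ; 4 | 8 ; 5 | 9 ; 7 | 8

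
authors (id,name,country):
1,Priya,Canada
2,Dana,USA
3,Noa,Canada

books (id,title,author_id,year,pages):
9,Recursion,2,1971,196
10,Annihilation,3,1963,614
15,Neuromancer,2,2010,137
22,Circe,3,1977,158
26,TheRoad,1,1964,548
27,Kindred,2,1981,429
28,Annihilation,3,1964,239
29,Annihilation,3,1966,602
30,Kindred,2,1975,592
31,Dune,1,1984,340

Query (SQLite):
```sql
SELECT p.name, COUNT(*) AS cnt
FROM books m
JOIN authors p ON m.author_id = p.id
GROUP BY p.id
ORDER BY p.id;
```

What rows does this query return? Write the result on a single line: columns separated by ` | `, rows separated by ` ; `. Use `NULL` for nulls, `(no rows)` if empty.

Priya | 2 ; Dana | 4 ; Noa | 4

Join each books row to its authors via author_id.
Group joined rows by authors.id; compute COUNT(*) per group.
  1: ids {26, 31} → COUNT(*)=2
  2: ids {9, 15, 27, 30} → COUNT(*)=4
  3: ids {10, 22, 28, 29} → COUNT(*)=4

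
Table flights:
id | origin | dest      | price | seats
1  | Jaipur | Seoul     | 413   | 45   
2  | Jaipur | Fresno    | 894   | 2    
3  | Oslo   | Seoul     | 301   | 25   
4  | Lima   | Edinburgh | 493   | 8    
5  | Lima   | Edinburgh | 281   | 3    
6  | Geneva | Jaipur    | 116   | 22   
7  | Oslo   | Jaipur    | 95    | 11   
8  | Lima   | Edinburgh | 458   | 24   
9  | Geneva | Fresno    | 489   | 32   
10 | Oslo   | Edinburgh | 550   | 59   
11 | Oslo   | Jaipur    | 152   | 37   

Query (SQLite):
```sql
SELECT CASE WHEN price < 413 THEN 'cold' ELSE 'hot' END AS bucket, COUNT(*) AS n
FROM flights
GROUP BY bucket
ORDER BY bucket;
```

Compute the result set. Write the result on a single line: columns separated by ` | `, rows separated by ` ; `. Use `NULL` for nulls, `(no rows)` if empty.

Bucket rows by price < 413 → 'cold' else 'hot'; count each bucket.

cold | 5 ; hot | 6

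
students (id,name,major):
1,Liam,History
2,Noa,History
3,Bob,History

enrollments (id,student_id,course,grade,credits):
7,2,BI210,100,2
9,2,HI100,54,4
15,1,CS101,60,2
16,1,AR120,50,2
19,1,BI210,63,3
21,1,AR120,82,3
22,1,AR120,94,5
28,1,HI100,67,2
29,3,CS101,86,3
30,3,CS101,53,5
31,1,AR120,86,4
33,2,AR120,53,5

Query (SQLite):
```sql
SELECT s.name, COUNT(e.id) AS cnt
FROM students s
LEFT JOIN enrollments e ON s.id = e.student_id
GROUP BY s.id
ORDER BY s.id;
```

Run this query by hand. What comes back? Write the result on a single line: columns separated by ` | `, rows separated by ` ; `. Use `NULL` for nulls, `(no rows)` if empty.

Liam | 7 ; Noa | 3 ; Bob | 2

LEFT JOIN keeps every students row; unmatched ones get NULL for enrollments columns.
Group by students.id and compute COUNT(e.id). COUNT(col) of an all-NULL group is 0.
  1: ids {15, 16, 19, 21, 22, 28, 31} → COUNT(e.id)=7
  2: ids {7, 9, 33} → COUNT(e.id)=3
  3: ids {29, 30} → COUNT(e.id)=2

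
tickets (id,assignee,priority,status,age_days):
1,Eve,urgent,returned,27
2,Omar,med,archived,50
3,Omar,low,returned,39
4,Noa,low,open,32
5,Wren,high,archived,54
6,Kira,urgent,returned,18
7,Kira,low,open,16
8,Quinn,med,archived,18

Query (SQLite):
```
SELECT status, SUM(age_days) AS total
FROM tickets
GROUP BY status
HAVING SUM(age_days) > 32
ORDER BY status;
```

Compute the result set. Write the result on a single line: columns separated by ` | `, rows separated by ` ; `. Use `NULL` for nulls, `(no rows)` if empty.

Partition tickets by status; compute SUM(age_days) within each group.
HAVING: keep groups where SUM(age_days) > 32.
  archived: ids {2, 5, 8} → SUM(age_days)=122
  open: ids {4, 7} → SUM(age_days)=48
  returned: ids {1, 3, 6} → SUM(age_days)=84

archived | 122 ; open | 48 ; returned | 84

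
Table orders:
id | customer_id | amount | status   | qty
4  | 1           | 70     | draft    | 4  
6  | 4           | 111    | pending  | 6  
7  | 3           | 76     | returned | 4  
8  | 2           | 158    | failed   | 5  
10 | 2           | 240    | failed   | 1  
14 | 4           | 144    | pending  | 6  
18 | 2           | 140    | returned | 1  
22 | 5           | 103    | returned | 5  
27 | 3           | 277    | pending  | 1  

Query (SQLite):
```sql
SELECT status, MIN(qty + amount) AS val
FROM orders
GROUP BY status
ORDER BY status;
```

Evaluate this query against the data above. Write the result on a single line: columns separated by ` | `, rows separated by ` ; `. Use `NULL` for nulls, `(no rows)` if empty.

For each row compute qty + amount.
Group by status; take MIN of the expression per group.
  draft: ids {4} → MIN(qty + amount)=74
  failed: ids {8, 10} → MIN(qty + amount)=163
  pending: ids {6, 14, 27} → MIN(qty + amount)=117
  returned: ids {7, 18, 22} → MIN(qty + amount)=80

draft | 74 ; failed | 163 ; pending | 117 ; returned | 80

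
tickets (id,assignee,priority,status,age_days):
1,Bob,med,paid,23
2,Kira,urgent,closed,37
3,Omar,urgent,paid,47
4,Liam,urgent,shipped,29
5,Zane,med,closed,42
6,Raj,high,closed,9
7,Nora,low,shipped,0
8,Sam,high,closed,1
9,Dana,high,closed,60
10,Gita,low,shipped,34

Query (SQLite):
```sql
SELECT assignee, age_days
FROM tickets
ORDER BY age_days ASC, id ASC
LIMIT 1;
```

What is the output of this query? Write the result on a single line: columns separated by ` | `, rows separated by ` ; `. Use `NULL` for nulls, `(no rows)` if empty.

Nora | 0

Sort by age_days asc, tiebreak id asc: (0, id=7), (1, id=8), (9, id=6), (23, id=1) …. Take first 1.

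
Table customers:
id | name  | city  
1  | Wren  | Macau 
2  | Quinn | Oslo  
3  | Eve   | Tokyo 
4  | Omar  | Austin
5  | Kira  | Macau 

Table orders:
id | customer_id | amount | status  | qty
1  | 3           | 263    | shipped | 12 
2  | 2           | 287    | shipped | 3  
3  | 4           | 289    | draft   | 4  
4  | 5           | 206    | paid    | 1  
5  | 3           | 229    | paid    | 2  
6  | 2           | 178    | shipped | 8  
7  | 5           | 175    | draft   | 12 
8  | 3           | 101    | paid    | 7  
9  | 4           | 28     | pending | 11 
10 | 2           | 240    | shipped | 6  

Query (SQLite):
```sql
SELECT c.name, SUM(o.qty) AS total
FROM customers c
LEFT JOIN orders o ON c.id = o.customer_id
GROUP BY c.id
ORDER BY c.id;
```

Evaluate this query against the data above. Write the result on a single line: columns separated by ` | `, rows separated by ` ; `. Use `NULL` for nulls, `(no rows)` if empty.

LEFT JOIN keeps every customers row; unmatched ones get NULL for orders columns.
Group by customers.id and compute SUM(o.qty). SUM over an all-NULL group is NULL.
  1: ids {—} → SUM(o.qty)=NULL
  2: ids {2, 6, 10} → SUM(o.qty)=17
  3: ids {1, 5, 8} → SUM(o.qty)=21
  4: ids {3, 9} → SUM(o.qty)=15
  5: ids {4, 7} → SUM(o.qty)=13

Wren | NULL ; Quinn | 17 ; Eve | 21 ; Omar | 15 ; Kira | 13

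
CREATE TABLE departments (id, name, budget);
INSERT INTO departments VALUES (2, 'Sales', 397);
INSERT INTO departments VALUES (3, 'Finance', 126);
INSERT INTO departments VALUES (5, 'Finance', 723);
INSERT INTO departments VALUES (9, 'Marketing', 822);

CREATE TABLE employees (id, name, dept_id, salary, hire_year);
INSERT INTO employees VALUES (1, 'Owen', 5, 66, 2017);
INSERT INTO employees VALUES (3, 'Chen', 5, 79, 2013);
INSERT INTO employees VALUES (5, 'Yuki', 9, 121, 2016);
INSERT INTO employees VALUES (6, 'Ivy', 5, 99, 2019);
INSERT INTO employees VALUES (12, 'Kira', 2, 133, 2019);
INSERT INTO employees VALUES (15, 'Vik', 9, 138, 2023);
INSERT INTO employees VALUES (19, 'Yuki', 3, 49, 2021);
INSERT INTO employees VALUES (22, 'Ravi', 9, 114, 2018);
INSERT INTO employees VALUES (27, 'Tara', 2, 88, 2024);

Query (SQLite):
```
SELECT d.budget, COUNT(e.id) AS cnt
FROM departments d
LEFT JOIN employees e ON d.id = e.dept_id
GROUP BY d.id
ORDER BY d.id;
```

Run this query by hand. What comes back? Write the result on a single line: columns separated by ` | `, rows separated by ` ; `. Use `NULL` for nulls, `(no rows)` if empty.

LEFT JOIN keeps every departments row; unmatched ones get NULL for employees columns.
Group by departments.id and compute COUNT(e.id). COUNT(col) of an all-NULL group is 0.
  2: ids {12, 27} → COUNT(e.id)=2
  3: ids {19} → COUNT(e.id)=1
  5: ids {1, 3, 6} → COUNT(e.id)=3
  9: ids {5, 15, 22} → COUNT(e.id)=3

397 | 2 ; 126 | 1 ; 723 | 3 ; 822 | 3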